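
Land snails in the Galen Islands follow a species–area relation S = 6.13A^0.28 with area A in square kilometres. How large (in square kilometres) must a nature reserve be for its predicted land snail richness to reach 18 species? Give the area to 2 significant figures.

18 = 6.13 × A^0.28  ⇒  A^0.28 = 18/6.13 = 2.936
ln A = ln(2.936) / 0.28 = 1.0772 / 0.28 = 3.8471
A = e^3.8471 ≈ 46.86 square kilometres

47 square kilometres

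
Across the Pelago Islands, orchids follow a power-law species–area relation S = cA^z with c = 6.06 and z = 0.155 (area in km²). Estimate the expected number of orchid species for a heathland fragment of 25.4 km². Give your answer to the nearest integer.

S = 6.06 × 25.4^0.155
ln S = ln 6.06 + 0.155 × ln 25.4 = 1.8017 + 0.155 × 3.2347 = 2.3031
S = e^2.3031 ≈ 10.01

10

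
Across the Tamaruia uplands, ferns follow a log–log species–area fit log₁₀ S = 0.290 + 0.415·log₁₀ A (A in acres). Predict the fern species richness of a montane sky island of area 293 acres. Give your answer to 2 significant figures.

21

S = 1.95 × 293^0.415 = 1.95 × 10.56 ≈ 20.59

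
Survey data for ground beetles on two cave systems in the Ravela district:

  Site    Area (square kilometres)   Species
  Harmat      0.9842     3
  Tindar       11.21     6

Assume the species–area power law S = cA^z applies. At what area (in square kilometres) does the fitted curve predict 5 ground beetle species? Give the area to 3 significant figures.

z = ln(6/3) / ln(11.21/0.9842) = 0.6931 / 2.4327 = 0.2849
c = 3 / 0.9842^0.2849 = 3 / 0.9955 = 3.014
A = (5/3.014)^(1/0.2849) ⇒ ln A = ln(1.659)/0.2849 = 1.7769
A = e^1.7769 ≈ 5.912 square kilometres

5.91 square kilometres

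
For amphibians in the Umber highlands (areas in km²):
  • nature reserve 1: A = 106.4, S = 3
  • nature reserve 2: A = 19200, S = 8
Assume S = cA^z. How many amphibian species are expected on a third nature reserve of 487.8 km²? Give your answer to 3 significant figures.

4.00

z = ln(8/3) / ln(19200/106.4) = 0.9808 / 5.1955 = 0.1888
c = 3 / 106.4^0.1888 = 3 / 2.414 = 1.243
S₃ = 1.243 × 487.8^0.1888 = 1.243 × 3.217 ≈ 3.999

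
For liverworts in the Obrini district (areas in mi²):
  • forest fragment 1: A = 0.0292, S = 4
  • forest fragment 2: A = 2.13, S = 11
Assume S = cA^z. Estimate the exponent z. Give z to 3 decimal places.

0.236

Taking logs: ln S = ln c + z ln A, so z = (ln S₂ − ln S₁)/(ln A₂ − ln A₁).
z = ln(11/4) / ln(2.13/0.0292) = ln(2.75) / ln(72.95) = 1.0116 / 4.2897 = 0.2358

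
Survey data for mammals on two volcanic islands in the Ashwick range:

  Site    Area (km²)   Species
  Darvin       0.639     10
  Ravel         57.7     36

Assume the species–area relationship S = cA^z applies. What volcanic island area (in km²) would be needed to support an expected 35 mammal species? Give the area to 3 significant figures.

52.3 km²

z = ln(36/10) / ln(57.7/0.639) = 1.2809 / 4.5031 = 0.2845
c = 10 / 0.639^0.2845 = 10 / 0.8804 = 11.36
A = (35/11.36)^(1/0.2845) ⇒ ln A = ln(3.081)/0.2845 = 3.9562
A = e^3.9562 ≈ 52.26 km²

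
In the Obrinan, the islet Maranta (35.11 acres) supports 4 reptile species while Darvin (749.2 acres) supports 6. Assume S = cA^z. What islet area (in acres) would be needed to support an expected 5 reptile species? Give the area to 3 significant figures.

z = ln(6/4) / ln(749.2/35.11) = 0.4055 / 3.0605 = 0.1325
c = 4 / 35.11^0.1325 = 4 / 1.602 = 2.496
A = (5/2.496)^(1/0.1325) ⇒ ln A = ln(2.003)/0.1325 = 5.2428
A = e^5.2428 ≈ 189.2 acres

189 acres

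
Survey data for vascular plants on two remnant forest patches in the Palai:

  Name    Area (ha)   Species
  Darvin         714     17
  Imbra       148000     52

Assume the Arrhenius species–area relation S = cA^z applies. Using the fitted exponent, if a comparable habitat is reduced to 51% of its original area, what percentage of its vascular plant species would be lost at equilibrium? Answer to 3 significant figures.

13.2%

z = ln(52/17) / ln(148000/714) = 1.1180 / 5.3341 = 0.2096
S_new/S_old = (A_new/A_old)^z = 0.51^0.2096 = exp(0.2096 × -0.6733) = 0.8684
Fraction lost = 1 − 0.8684 = 0.1316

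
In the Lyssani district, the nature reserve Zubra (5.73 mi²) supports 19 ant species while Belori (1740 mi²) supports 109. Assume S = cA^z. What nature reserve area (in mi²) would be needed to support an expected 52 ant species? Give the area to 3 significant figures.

z = ln(109/19) / ln(1740/5.73) = 1.7469 / 5.7159 = 0.3056
c = 19 / 5.73^0.3056 = 19 / 1.705 = 11.14
A = (52/11.14)^(1/0.3056) ⇒ ln A = ln(4.666)/0.3056 = 5.0400
A = e^5.0400 ≈ 154.5 mi²

154 mi²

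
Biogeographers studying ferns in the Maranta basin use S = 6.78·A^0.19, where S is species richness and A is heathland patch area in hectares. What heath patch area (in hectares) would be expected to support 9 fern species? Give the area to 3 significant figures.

4.44 hectares

9 = 6.78 × A^0.19  ⇒  A^0.19 = 9/6.78 = 1.327
ln A = ln(1.327) / 0.19 = 0.2832 / 0.19 = 1.4908
A = e^1.4908 ≈ 4.441 hectares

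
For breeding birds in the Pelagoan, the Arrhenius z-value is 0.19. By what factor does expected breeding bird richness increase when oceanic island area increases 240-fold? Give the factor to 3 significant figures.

2.83

S₂/S₁ = (A₂/A₁)^z = 240^0.19
ln(S₂/S₁) = 0.19 × ln 240 = 0.19 × 5.4806 = 1.0413
S₂/S₁ = e^1.0413 ≈ 2.833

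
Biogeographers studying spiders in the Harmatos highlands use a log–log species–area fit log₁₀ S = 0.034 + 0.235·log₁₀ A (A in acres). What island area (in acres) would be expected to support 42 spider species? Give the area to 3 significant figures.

42 = 1.081 × A^0.235  ⇒  A^0.235 = 42/1.081 = 38.84
ln A = ln(38.84) / 0.235 = 3.6594 / 0.235 = 15.5718
A = e^15.5718 ≈ 5791125 acres

5790000 acres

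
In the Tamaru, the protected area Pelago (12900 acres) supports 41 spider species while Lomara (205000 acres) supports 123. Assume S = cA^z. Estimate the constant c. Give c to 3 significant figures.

z = ln(S₂/S₁) / ln(A₂/A₁) = ln(123/41) / ln(205000/12900) = 1.0986 / 2.7658 = 0.3972
c = S₁ / A₁^z = 41 / 12900^0.3972 = 41 / 42.93 = 0.955

0.955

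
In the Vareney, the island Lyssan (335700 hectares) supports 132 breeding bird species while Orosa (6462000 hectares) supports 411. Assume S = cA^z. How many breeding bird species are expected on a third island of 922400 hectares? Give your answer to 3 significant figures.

z = ln(411/132) / ln(6462000/335700) = 1.1358 / 2.9575 = 0.3840
c = 132 / 335700^0.3840 = 132 / 132.5 = 0.9963
S₃ = 0.9963 × 922400^0.3840 = 0.9963 × 195.3 ≈ 194.6

195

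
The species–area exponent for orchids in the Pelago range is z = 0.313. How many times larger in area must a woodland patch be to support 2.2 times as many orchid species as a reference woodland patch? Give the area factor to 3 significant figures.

12.4

(A₂/A₁)^0.313 = 2.2, so A₂/A₁ = 2.2^(1/0.313) = 2.2^3.195
ln(A₂/A₁) = ln 2.2 / 0.313 = 0.7885 / 0.313 = 2.5190
A₂/A₁ = e^2.5190 ≈ 12.42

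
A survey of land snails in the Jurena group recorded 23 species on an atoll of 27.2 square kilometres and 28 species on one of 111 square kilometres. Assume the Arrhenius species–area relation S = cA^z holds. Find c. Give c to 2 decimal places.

14.49

z = ln(S₂/S₁) / ln(A₂/A₁) = ln(28/23) / ln(111/27.2) = 0.1967 / 1.4063 = 0.1399
c = S₁ / A₁^z = 23 / 27.2^0.1399 = 23 / 1.587 = 14.49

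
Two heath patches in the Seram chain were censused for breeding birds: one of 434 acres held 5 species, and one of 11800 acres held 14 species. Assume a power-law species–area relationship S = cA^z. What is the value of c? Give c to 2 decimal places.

0.75

z = ln(S₂/S₁) / ln(A₂/A₁) = ln(14/5) / ln(11800/434) = 1.0296 / 3.3028 = 0.3117
c = S₁ / A₁^z = 5 / 434^0.3117 = 5 / 6.641 = 0.7529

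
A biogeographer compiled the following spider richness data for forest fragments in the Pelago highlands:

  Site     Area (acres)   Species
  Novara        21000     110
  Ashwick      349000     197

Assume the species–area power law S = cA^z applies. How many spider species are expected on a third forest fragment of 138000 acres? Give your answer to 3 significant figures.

z = ln(197/110) / ln(349000/21000) = 0.5827 / 2.8105 = 0.2073
c = 110 / 21000^0.2073 = 110 / 7.873 = 13.97
S₃ = 13.97 × 138000^0.2073 = 13.97 × 11.63 ≈ 162.5

163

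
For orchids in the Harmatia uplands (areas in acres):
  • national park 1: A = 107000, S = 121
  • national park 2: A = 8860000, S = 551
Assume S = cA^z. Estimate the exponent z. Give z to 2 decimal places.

0.34

Taking logs: ln S = ln c + z ln A, so z = (ln S₂ − ln S₁)/(ln A₂ − ln A₁).
z = ln(551/121) / ln(8860000/107000) = ln(4.554) / ln(82.8) = 1.5159 / 4.4165 = 0.3432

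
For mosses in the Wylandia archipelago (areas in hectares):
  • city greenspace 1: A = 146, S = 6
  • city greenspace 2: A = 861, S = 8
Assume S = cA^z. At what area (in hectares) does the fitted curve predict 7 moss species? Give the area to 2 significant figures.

z = ln(8/6) / ln(861/146) = 0.2877 / 1.7745 = 0.1621
c = 6 / 146^0.1621 = 6 / 2.243 = 2.675
A = (7/2.675)^(1/0.1621) ⇒ ln A = ln(2.617)/0.1621 = 5.9344
A = e^5.9344 ≈ 377.8 hectares

380 hectares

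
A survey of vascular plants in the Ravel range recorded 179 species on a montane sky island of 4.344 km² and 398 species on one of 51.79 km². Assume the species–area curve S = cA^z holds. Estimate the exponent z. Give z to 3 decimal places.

Taking logs: ln S = ln c + z ln A, so z = (ln S₂ − ln S₁)/(ln A₂ − ln A₁).
z = ln(398/179) / ln(51.79/4.344) = ln(2.223) / ln(11.92) = 0.7991 / 2.4784 = 0.3224

0.322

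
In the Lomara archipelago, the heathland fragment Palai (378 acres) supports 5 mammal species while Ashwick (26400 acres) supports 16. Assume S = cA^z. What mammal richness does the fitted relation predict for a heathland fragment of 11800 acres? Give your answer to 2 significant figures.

13

z = ln(16/5) / ln(26400/378) = 1.1632 / 4.2462 = 0.2739
c = 5 / 378^0.2739 = 5 / 5.082 = 0.9838
S₃ = 0.9838 × 11800^0.2739 = 0.9838 × 13.04 ≈ 12.83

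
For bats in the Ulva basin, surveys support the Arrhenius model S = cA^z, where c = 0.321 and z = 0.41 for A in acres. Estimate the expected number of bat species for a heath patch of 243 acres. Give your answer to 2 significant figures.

3.1

S = 0.321 × 243^0.41
ln S = ln 0.321 + 0.41 × ln 243 = -1.1363 + 0.41 × 5.4931 = 1.1158
S = e^1.1158 ≈ 3.052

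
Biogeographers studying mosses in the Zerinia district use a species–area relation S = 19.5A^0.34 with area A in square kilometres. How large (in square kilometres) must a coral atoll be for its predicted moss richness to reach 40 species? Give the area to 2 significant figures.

40 = 19.5 × A^0.34  ⇒  A^0.34 = 40/19.5 = 2.051
ln A = ln(2.051) / 0.34 = 0.7185 / 0.34 = 2.1131
A = e^2.1131 ≈ 8.274 square kilometres

8.3 square kilometres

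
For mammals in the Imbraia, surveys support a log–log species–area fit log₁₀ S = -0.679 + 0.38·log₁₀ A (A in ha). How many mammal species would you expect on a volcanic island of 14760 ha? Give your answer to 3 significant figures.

S = 0.2094 × 14760^0.38
ln S = ln 0.2094 + 0.38 × ln 14760 = -1.5635 + 0.38 × 9.5997 = 2.0844
S = e^2.0844 ≈ 8.04

8.04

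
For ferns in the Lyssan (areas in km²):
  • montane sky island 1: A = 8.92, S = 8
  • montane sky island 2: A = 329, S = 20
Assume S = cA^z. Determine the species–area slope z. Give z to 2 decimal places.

Taking logs: ln S = ln c + z ln A, so z = (ln S₂ − ln S₁)/(ln A₂ − ln A₁).
z = ln(20/8) / ln(329/8.92) = ln(2.5) / ln(36.88) = 0.9163 / 3.6078 = 0.2540

0.25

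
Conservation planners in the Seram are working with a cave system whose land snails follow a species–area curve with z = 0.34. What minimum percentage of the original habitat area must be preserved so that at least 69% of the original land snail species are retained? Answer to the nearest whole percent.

34%

Need (A_new/A_old)^0.34 = 0.69, so A_new/A_old = 0.69^(1/0.34) = 0.69^2.941
ln(A_new/A_old) = ln 0.69 / 0.34 = -0.3711 / 0.34 = -1.0914
A_new/A_old = e^-1.0914 ≈ 0.3358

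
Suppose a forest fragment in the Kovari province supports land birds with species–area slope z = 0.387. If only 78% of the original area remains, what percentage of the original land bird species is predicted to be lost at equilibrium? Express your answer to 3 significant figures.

S_new/S_old = (A_new/A_old)^z = 0.78^0.387
= exp(0.387 × ln 0.78) = exp(0.387 × -0.2485) = exp(-0.0962) ≈ 0.9083
Fraction lost = 1 − 0.9083 = 0.09168

9.17%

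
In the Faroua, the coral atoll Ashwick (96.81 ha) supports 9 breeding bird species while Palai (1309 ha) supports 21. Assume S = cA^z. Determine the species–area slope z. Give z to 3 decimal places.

0.325

Taking logs: ln S = ln c + z ln A, so z = (ln S₂ − ln S₁)/(ln A₂ − ln A₁).
z = ln(21/9) / ln(1309/96.81) = ln(2.333) / ln(13.52) = 0.8473 / 2.6043 = 0.3253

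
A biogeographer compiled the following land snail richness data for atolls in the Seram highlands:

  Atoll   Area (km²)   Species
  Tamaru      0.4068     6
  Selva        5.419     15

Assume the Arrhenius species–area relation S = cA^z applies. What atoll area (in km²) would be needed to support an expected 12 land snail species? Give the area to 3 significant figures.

z = ln(15/6) / ln(5.419/0.4068) = 0.9163 / 2.5893 = 0.3539
c = 6 / 0.4068^0.3539 = 6 / 0.7274 = 8.249
A = (12/8.249)^(1/0.3539) ⇒ ln A = ln(1.455)/0.3539 = 1.0593
A = e^1.0593 ≈ 2.884 km²

2.88 km²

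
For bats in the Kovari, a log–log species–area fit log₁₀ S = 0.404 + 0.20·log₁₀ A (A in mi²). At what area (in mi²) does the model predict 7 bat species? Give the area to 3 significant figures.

161 mi²

7 = 2.535 × A^0.2  ⇒  A^0.2 = 7/2.535 = 2.761
ln A = ln(2.761) / 0.2 = 1.0157 / 0.2 = 5.0783
A = e^5.0783 ≈ 160.5 mi²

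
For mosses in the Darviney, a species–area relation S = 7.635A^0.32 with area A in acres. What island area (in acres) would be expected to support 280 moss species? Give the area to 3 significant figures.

77400 acres

280 = 7.635 × A^0.32  ⇒  A^0.32 = 280/7.635 = 36.67
ln A = ln(36.67) / 0.32 = 3.6020 / 0.32 = 11.2564
A = e^11.2564 ≈ 77373 acres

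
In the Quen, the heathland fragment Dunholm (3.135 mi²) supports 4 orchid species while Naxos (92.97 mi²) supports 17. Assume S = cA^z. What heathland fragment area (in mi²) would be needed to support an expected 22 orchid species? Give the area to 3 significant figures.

z = ln(17/4) / ln(92.97/3.135) = 1.4469 / 3.3896 = 0.4269
c = 4 / 3.135^0.4269 = 4 / 1.629 = 2.456
A = (22/2.456)^(1/0.4269) ⇒ ln A = ln(8.958)/0.4269 = 5.1363
A = e^5.1363 ≈ 170.1 mi²

170 mi²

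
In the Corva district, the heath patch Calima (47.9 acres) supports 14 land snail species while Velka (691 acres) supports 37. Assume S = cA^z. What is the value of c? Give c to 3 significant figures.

z = ln(S₂/S₁) / ln(A₂/A₁) = ln(37/14) / ln(691/47.9) = 0.9719 / 2.6690 = 0.3641
c = S₁ / A₁^z = 14 / 47.9^0.3641 = 14 / 4.091 = 3.422

3.42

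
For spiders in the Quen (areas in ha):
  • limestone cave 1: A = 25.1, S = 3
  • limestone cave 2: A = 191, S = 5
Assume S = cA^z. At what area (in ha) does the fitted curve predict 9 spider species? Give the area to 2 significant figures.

z = ln(5/3) / ln(191/25.1) = 0.5108 / 2.0294 = 0.2517
c = 3 / 25.1^0.2517 = 3 / 2.251 = 1.333
A = (9/1.333)^(1/0.2517) ⇒ ln A = ln(6.752)/0.2517 = 7.5874
A = e^7.5874 ≈ 1973 ha

2000 ha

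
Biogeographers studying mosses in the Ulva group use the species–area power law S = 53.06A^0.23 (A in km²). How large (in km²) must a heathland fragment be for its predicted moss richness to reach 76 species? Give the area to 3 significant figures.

76 = 53.06 × A^0.23  ⇒  A^0.23 = 76/53.06 = 1.432
ln A = ln(1.432) / 0.23 = 0.3593 / 0.23 = 1.5622
A = e^1.5622 ≈ 4.769 km²

4.77 km²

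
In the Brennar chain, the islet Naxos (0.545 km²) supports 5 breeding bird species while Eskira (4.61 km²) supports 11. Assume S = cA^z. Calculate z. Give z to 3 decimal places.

Taking logs: ln S = ln c + z ln A, so z = (ln S₂ − ln S₁)/(ln A₂ − ln A₁).
z = ln(11/5) / ln(4.61/0.545) = ln(2.2) / ln(8.459) = 0.7885 / 2.1352 = 0.3693

0.369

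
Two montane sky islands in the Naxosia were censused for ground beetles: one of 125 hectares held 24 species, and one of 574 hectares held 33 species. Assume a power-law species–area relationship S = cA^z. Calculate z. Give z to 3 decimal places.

0.209

Taking logs: ln S = ln c + z ln A, so z = (ln S₂ − ln S₁)/(ln A₂ − ln A₁).
z = ln(33/24) / ln(574/125) = ln(1.375) / ln(4.592) = 0.3185 / 1.5243 = 0.2089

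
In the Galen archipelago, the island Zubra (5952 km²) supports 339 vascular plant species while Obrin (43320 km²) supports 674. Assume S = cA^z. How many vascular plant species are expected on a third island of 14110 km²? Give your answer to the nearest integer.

457

z = ln(674/339) / ln(43320/5952) = 0.6872 / 1.9849 = 0.3462
c = 339 / 5952^0.3462 = 339 / 20.27 = 16.72
S₃ = 16.72 × 14110^0.3462 = 16.72 × 27.33 ≈ 457.1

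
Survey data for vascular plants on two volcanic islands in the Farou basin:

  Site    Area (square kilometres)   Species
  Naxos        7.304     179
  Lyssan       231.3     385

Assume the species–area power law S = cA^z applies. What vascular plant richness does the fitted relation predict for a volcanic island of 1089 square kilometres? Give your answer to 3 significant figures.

543

z = ln(385/179) / ln(231.3/7.304) = 0.7659 / 3.4553 = 0.2216
c = 179 / 7.304^0.2216 = 179 / 1.554 = 115.2
S₃ = 115.2 × 1089^0.2216 = 115.2 × 4.711 ≈ 542.7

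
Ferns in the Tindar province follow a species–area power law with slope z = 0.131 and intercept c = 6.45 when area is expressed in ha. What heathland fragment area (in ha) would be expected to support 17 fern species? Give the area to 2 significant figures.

17 = 6.45 × A^0.131  ⇒  A^0.131 = 17/6.45 = 2.636
ln A = ln(2.636) / 0.131 = 0.9691 / 0.131 = 7.3980
A = e^7.3980 ≈ 1633 ha

1600 ha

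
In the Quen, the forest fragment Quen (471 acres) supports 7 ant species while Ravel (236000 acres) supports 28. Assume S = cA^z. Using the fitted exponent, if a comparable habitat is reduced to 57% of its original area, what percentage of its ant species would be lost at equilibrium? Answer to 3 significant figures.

11.8%

z = ln(28/7) / ln(236000/471) = 1.3863 / 6.2167 = 0.2230
S_new/S_old = (A_new/A_old)^z = 0.57^0.2230 = exp(0.2230 × -0.5621) = 0.8822
Fraction lost = 1 − 0.8822 = 0.1178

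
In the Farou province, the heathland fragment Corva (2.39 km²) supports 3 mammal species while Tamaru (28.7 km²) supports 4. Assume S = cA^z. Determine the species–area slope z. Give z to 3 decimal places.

0.116

Taking logs: ln S = ln c + z ln A, so z = (ln S₂ − ln S₁)/(ln A₂ − ln A₁).
z = ln(4/3) / ln(28.7/2.39) = ln(1.333) / ln(12.01) = 0.2877 / 2.4856 = 0.1157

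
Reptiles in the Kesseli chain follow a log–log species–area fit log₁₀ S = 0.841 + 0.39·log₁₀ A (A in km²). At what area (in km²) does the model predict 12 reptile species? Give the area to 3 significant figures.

12 = 6.934 × A^0.39  ⇒  A^0.39 = 12/6.934 = 1.731
ln A = ln(1.731) / 0.39 = 0.5484 / 0.39 = 1.4062
A = e^1.4062 ≈ 4.081 km²

4.08 km²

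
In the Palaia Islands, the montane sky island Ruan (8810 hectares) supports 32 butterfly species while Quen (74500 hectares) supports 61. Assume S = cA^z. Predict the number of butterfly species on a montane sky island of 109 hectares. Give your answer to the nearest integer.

z = ln(61/32) / ln(74500/8810) = 0.6451 / 2.1349 = 0.3022
c = 32 / 8810^0.3022 = 32 / 15.56 = 2.056
S₃ = 2.056 × 109^0.3022 = 2.056 × 4.127 ≈ 8.486

8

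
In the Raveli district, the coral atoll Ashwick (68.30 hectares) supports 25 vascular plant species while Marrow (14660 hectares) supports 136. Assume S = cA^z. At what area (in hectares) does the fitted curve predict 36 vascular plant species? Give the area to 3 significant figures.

z = ln(136/25) / ln(14660/68.3) = 1.6938 / 5.3690 = 0.3155
c = 25 / 68.3^0.3155 = 25 / 3.791 = 6.595
A = (36/6.595)^(1/0.3155) ⇒ ln A = ln(5.459)/0.3155 = 5.3798
A = e^5.3798 ≈ 217 hectares

217 hectares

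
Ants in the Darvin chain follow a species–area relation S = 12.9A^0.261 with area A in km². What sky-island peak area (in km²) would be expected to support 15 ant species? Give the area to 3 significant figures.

15 = 12.9 × A^0.261  ⇒  A^0.261 = 15/12.9 = 1.163
ln A = ln(1.163) / 0.261 = 0.1508 / 0.261 = 0.5779
A = e^0.5779 ≈ 1.782 km²

1.78 km²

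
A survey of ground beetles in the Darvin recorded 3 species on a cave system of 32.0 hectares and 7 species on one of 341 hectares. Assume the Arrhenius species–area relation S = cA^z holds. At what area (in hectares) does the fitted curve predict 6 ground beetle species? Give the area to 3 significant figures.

z = ln(7/3) / ln(341/32) = 0.8473 / 2.3661 = 0.3581
c = 3 / 32^0.3581 = 3 / 3.459 = 0.8672
A = (6/0.8672)^(1/0.3581) ⇒ ln A = ln(6.919)/0.3581 = 5.4014
A = e^5.4014 ≈ 221.7 hectares

222 hectares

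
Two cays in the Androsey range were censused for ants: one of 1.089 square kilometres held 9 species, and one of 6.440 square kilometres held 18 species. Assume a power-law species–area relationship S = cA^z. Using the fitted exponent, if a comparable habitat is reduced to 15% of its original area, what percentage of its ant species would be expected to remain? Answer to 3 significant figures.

47.7%

z = ln(18/9) / ln(6.44/1.089) = 0.6931 / 1.7773 = 0.3900
S_new/S_old = (A_new/A_old)^z = 0.15^0.3900 = exp(0.3900 × -1.8971) = 0.4772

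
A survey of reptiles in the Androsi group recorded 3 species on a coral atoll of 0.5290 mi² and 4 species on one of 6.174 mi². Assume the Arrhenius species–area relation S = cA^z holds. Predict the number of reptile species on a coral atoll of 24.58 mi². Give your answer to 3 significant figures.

z = ln(4/3) / ln(6.174/0.529) = 0.2877 / 2.4571 = 0.1171
c = 3 / 0.529^0.1171 = 3 / 0.9282 = 3.232
S₃ = 3.232 × 24.58^0.1171 = 3.232 × 1.455 ≈ 4.702

4.70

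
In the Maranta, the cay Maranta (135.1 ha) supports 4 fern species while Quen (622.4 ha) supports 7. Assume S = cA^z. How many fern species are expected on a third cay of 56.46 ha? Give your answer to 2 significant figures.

z = ln(7/4) / ln(622.4/135.1) = 0.5596 / 1.5276 = 0.3663
c = 4 / 135.1^0.3663 = 4 / 6.033 = 0.663
S₃ = 0.663 × 56.46^0.3663 = 0.663 × 4.383 ≈ 2.906

2.9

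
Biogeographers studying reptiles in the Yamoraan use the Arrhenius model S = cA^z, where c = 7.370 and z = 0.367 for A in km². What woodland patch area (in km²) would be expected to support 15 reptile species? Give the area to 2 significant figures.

6.9 km²

15 = 7.37 × A^0.367  ⇒  A^0.367 = 15/7.37 = 2.035
ln A = ln(2.035) / 0.367 = 0.7106 / 0.367 = 1.9363
A = e^1.9363 ≈ 6.933 km²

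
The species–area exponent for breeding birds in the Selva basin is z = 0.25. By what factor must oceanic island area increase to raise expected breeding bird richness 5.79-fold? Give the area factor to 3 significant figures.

1120

(A₂/A₁)^0.25 = 5.79, so A₂/A₁ = 5.79^(1/0.25) = 5.79^4
ln(A₂/A₁) = ln 5.79 / 0.25 = 1.7561 / 0.25 = 7.0245
A₂/A₁ = e^7.0245 ≈ 1124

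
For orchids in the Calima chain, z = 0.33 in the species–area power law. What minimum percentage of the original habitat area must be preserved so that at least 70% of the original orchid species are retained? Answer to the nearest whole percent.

Need (A_new/A_old)^0.33 = 0.7, so A_new/A_old = 0.7^(1/0.33) = 0.7^3.03
ln(A_new/A_old) = ln 0.7 / 0.33 = -0.3567 / 0.33 = -1.0808
A_new/A_old = e^-1.0808 ≈ 0.3393

34%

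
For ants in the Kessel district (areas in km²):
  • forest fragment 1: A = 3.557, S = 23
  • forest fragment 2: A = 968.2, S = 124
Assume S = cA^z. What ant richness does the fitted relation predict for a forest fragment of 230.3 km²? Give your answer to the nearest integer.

z = ln(124/23) / ln(968.2/3.557) = 1.6848 / 5.6065 = 0.3005
c = 23 / 3.557^0.3005 = 23 / 1.464 = 15.71
S₃ = 15.71 × 230.3^0.3005 = 15.71 × 5.127 ≈ 80.54

81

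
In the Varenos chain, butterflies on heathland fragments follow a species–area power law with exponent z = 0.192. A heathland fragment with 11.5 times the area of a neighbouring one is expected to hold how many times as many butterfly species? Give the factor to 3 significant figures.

1.60

S₂/S₁ = (A₂/A₁)^z = 11.5^0.192
ln(S₂/S₁) = 0.192 × ln 11.5 = 0.192 × 2.4423 = 0.4689
S₂/S₁ = e^0.4689 ≈ 1.598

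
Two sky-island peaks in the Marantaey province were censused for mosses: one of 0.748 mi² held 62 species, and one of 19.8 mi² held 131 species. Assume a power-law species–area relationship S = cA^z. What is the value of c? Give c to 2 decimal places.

z = ln(S₂/S₁) / ln(A₂/A₁) = ln(131/62) / ln(19.8/0.748) = 0.7481 / 3.2760 = 0.2283
c = S₁ / A₁^z = 62 / 0.748^0.2283 = 62 / 0.9358 = 66.25

66.25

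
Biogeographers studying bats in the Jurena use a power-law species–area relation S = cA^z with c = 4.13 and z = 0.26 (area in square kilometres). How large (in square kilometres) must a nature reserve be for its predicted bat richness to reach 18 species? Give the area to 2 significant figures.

290 square kilometres

18 = 4.13 × A^0.26  ⇒  A^0.26 = 18/4.13 = 4.358
ln A = ln(4.358) / 0.26 = 1.4721 / 0.26 = 5.6619
A = e^5.6619 ≈ 287.7 square kilometres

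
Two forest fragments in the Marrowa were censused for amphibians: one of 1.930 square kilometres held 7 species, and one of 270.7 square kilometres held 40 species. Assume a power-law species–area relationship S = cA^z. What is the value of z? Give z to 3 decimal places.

0.353

Taking logs: ln S = ln c + z ln A, so z = (ln S₂ − ln S₁)/(ln A₂ − ln A₁).
z = ln(40/7) / ln(270.7/1.93) = ln(5.714) / ln(140.3) = 1.7430 / 4.9435 = 0.3526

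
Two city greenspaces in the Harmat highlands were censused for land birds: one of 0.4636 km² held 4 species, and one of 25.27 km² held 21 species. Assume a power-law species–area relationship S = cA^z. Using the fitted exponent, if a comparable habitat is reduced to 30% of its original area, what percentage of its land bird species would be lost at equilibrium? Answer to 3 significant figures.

z = ln(21/4) / ln(25.27/0.4636) = 1.6582 / 3.9984 = 0.4147
S_new/S_old = (A_new/A_old)^z = 0.3^0.4147 = exp(0.4147 × -1.2040) = 0.6069
Fraction lost = 1 − 0.6069 = 0.3931

39.3%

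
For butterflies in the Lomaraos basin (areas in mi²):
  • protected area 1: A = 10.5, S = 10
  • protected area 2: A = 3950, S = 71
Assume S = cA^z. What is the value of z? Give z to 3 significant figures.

Taking logs: ln S = ln c + z ln A, so z = (ln S₂ − ln S₁)/(ln A₂ − ln A₁).
z = ln(71/10) / ln(3950/10.5) = ln(7.1) / ln(376.2) = 1.9601 / 5.9301 = 0.3305

0.331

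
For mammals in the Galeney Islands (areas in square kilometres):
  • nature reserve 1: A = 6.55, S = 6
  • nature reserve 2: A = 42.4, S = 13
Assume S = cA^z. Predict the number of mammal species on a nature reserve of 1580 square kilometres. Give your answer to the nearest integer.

z = ln(13/6) / ln(42.4/6.55) = 0.7732 / 1.8677 = 0.4140
c = 6 / 6.55^0.4140 = 6 / 2.177 = 2.756
S₃ = 2.756 × 1580^0.4140 = 2.756 × 21.1 ≈ 58.13

58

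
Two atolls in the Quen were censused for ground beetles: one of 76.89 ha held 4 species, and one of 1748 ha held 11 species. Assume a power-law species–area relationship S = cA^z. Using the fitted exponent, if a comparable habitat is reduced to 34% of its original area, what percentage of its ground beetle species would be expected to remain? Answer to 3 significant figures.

z = ln(11/4) / ln(1748/76.89) = 1.0116 / 3.1239 = 0.3238
S_new/S_old = (A_new/A_old)^z = 0.34^0.3238 = exp(0.3238 × -1.0788) = 0.7051

70.5%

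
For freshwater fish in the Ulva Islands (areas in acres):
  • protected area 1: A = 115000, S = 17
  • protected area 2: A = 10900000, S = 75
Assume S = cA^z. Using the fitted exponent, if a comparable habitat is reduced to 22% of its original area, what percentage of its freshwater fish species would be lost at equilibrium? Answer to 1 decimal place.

39.0%

z = ln(75/17) / ln(10900000/115000) = 1.4843 / 4.5516 = 0.3261
S_new/S_old = (A_new/A_old)^z = 0.22^0.3261 = exp(0.3261 × -1.5141) = 0.6103
Fraction lost = 1 − 0.6103 = 0.3897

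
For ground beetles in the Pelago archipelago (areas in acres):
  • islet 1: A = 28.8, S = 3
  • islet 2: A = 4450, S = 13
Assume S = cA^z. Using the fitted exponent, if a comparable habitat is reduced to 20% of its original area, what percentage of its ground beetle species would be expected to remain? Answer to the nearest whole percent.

z = ln(13/3) / ln(4450/28.8) = 1.4663 / 5.0403 = 0.2909
S_new/S_old = (A_new/A_old)^z = 0.2^0.2909 = exp(0.2909 × -1.6094) = 0.6261

63%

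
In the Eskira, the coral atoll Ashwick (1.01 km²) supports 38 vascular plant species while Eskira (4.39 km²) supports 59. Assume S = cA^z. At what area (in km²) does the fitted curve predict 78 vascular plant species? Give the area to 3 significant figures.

z = ln(59/38) / ln(4.39/1.01) = 0.4400 / 1.4694 = 0.2994
c = 38 / 1.01^0.2994 = 38 / 1.003 = 37.89
A = (78/37.89)^(1/0.2994) ⇒ ln A = ln(2.059)/0.2994 = 2.4117
A = e^2.4117 ≈ 11.15 km²

11.2 km²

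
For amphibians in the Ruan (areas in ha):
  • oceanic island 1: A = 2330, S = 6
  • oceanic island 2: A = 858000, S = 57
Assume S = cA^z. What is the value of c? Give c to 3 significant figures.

0.313

z = ln(S₂/S₁) / ln(A₂/A₁) = ln(57/6) / ln(858000/2330) = 2.2513 / 5.9087 = 0.3810
c = S₁ / A₁^z = 6 / 2330^0.3810 = 6 / 19.19 = 0.3127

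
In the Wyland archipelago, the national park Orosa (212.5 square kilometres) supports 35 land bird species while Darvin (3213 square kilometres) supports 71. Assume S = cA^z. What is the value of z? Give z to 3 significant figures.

Taking logs: ln S = ln c + z ln A, so z = (ln S₂ − ln S₁)/(ln A₂ − ln A₁).
z = ln(71/35) / ln(3213/212.5) = ln(2.029) / ln(15.12) = 0.7073 / 2.7160 = 0.2604

0.260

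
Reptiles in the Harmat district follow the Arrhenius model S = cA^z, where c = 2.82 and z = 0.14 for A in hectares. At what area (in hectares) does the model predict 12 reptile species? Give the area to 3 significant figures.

12 = 2.82 × A^0.14  ⇒  A^0.14 = 12/2.82 = 4.255
ln A = ln(4.255) / 0.14 = 1.4482 / 0.14 = 10.3441
A = e^10.3441 ≈ 31072 hectares

31100 hectares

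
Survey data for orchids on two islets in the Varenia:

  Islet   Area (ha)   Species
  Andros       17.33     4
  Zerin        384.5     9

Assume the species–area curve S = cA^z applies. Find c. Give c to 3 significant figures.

1.90

z = ln(S₂/S₁) / ln(A₂/A₁) = ln(9/4) / ln(384.5/17.33) = 0.8109 / 3.0995 = 0.2616
c = S₁ / A₁^z = 4 / 17.33^0.2616 = 4 / 2.109 = 1.896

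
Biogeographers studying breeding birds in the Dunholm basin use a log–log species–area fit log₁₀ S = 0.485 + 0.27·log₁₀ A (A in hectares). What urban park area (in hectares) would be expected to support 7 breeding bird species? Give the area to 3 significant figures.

21.6 hectares

7 = 3.055 × A^0.27  ⇒  A^0.27 = 7/3.055 = 2.291
ln A = ln(2.291) / 0.27 = 0.8292 / 0.27 = 3.0709
A = e^3.0709 ≈ 21.56 hectares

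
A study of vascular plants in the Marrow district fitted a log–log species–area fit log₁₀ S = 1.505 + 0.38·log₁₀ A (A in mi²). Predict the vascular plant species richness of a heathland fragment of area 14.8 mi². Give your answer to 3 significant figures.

89.1

S = 31.99 × 14.8^0.38 = 31.99 × 2.784 ≈ 89.06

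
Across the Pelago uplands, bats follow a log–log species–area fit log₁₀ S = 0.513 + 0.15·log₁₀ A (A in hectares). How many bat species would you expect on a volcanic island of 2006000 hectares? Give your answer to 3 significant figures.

28.7

S = 3.258 × 2006000^0.15
ln S = ln 3.258 + 0.15 × ln 2006000 = 1.1812 + 0.15 × 14.5117 = 3.3580
S = e^3.3580 ≈ 28.73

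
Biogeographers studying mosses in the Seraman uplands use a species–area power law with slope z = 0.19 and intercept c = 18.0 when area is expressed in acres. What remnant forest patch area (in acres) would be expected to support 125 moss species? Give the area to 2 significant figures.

27000 acres

125 = 18 × A^0.19  ⇒  A^0.19 = 125/18 = 6.944
ln A = ln(6.944) / 0.19 = 1.9379 / 0.19 = 10.1997
A = e^10.1997 ≈ 26895 acres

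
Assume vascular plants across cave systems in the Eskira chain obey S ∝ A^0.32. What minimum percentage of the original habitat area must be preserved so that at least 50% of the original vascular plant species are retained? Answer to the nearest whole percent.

Need (A_new/A_old)^0.32 = 0.5, so A_new/A_old = 0.5^(1/0.32) = 0.5^3.125
ln(A_new/A_old) = ln 0.5 / 0.32 = -0.6931 / 0.32 = -2.1661
A_new/A_old = e^-2.1661 ≈ 0.1146

11%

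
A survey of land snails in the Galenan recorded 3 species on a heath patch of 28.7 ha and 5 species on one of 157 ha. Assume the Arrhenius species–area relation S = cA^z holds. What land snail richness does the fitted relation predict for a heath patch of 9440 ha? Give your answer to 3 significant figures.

z = ln(5/3) / ln(157/28.7) = 0.5108 / 1.6993 = 0.3006
c = 3 / 28.7^0.3006 = 3 / 2.743 = 1.094
S₃ = 1.094 × 9440^0.3006 = 1.094 × 15.66 ≈ 17.13

17.1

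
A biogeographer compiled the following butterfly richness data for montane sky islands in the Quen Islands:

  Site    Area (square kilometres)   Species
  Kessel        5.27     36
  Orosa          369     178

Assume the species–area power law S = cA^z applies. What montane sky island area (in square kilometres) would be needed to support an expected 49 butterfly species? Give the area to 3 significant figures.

z = ln(178/36) / ln(369/5.27) = 1.5983 / 4.2488 = 0.3762
c = 36 / 5.27^0.3762 = 36 / 1.869 = 19.27
A = (49/19.27)^(1/0.3762) ⇒ ln A = ln(2.543)/0.3762 = 2.4816
A = e^2.4816 ≈ 11.96 square kilometres

12.0 square kilometres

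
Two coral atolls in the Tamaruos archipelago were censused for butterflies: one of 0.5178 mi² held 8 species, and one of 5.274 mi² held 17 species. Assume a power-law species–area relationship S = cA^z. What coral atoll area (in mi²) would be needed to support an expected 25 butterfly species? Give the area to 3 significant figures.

z = ln(17/8) / ln(5.274/0.5178) = 0.7538 / 2.3210 = 0.3248
c = 8 / 0.5178^0.3248 = 8 / 0.8075 = 9.907
A = (25/9.907)^(1/0.3248) ⇒ ln A = ln(2.524)/0.3248 = 2.8503
A = e^2.8503 ≈ 17.29 mi²

17.3 mi²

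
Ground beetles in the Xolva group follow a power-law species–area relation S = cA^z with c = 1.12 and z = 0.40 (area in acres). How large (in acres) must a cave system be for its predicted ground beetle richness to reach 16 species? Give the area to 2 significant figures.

16 = 1.12 × A^0.4  ⇒  A^0.4 = 16/1.12 = 14.29
ln A = ln(14.29) / 0.4 = 2.6593 / 0.4 = 6.6482
A = e^6.6482 ≈ 771.4 acres

770 acres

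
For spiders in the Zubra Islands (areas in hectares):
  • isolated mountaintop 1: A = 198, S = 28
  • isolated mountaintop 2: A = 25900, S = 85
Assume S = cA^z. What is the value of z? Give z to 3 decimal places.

Taking logs: ln S = ln c + z ln A, so z = (ln S₂ − ln S₁)/(ln A₂ − ln A₁).
z = ln(85/28) / ln(25900/198) = ln(3.036) / ln(130.8) = 1.1104 / 4.8737 = 0.2278

0.228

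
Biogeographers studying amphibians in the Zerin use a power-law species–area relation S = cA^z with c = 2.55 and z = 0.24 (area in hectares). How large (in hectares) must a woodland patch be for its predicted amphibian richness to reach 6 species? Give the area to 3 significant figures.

35.3 hectares

6 = 2.55 × A^0.24  ⇒  A^0.24 = 6/2.55 = 2.353
ln A = ln(2.353) / 0.24 = 0.8557 / 0.24 = 3.5653
A = e^3.5653 ≈ 35.35 hectares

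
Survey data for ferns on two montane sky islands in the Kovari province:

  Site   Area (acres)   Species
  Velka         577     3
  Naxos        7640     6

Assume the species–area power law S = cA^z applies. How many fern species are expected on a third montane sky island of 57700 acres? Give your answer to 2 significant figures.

z = ln(6/3) / ln(7640/577) = 0.6931 / 2.5833 = 0.2683
c = 3 / 577^0.2683 = 3 / 5.506 = 0.5448
S₃ = 0.5448 × 57700^0.2683 = 0.5448 × 18.95 ≈ 10.32

10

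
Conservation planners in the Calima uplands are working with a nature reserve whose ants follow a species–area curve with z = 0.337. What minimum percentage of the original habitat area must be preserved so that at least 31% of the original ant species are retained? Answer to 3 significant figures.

3.10%

Need (A_new/A_old)^0.337 = 0.31, so A_new/A_old = 0.31^(1/0.337) = 0.31^2.967
ln(A_new/A_old) = ln 0.31 / 0.337 = -1.1712 / 0.337 = -3.4753
A_new/A_old = e^-3.4753 ≈ 0.03095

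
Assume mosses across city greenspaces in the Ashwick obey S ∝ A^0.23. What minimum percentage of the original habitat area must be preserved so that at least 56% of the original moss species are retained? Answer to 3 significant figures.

Need (A_new/A_old)^0.23 = 0.56, so A_new/A_old = 0.56^(1/0.23) = 0.56^4.348
ln(A_new/A_old) = ln 0.56 / 0.23 = -0.5798 / 0.23 = -2.5209
A_new/A_old = e^-2.5209 ≈ 0.08038

8.04%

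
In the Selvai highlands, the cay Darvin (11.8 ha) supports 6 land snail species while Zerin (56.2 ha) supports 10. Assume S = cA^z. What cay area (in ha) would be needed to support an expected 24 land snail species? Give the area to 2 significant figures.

820 ha

z = ln(10/6) / ln(56.2/11.8) = 0.5108 / 1.5608 = 0.3273
c = 6 / 11.8^0.3273 = 6 / 2.243 = 2.675
A = (24/2.675)^(1/0.3273) ⇒ ln A = ln(8.972)/0.3273 = 6.7039
A = e^6.7039 ≈ 815.6 ha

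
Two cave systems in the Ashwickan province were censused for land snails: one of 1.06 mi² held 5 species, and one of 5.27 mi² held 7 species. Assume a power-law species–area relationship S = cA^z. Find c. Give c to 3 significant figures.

4.94

z = ln(S₂/S₁) / ln(A₂/A₁) = ln(7/5) / ln(5.27/1.06) = 0.3365 / 1.6038 = 0.2098
c = S₁ / A₁^z = 5 / 1.06^0.2098 = 5 / 1.012 = 4.939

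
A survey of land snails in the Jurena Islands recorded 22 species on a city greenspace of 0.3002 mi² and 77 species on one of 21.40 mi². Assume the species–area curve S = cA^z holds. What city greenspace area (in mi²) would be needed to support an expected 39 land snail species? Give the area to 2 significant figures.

2.1 mi²

z = ln(77/22) / ln(21.4/0.3002) = 1.2528 / 4.2667 = 0.2936
c = 22 / 0.3002^0.2936 = 22 / 0.7024 = 31.32
A = (39/31.32)^(1/0.2936) ⇒ ln A = ln(1.245)/0.2936 = 0.7466
A = e^0.7466 ≈ 2.11 mi²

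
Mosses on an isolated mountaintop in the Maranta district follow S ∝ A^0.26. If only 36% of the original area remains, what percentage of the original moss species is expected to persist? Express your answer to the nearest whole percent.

77%

S_new/S_old = (A_new/A_old)^z = 0.36^0.26
= exp(0.26 × ln 0.36) = exp(0.26 × -1.0217) = exp(-0.2656) ≈ 0.7667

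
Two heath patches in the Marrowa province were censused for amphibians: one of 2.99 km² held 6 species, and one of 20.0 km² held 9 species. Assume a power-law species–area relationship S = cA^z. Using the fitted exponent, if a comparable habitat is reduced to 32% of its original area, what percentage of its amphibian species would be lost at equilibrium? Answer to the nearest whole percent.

22%

z = ln(9/6) / ln(20/2.99) = 0.4055 / 1.9005 = 0.2134
S_new/S_old = (A_new/A_old)^z = 0.32^0.2134 = exp(0.2134 × -1.1394) = 0.7842
Fraction lost = 1 − 0.7842 = 0.2158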